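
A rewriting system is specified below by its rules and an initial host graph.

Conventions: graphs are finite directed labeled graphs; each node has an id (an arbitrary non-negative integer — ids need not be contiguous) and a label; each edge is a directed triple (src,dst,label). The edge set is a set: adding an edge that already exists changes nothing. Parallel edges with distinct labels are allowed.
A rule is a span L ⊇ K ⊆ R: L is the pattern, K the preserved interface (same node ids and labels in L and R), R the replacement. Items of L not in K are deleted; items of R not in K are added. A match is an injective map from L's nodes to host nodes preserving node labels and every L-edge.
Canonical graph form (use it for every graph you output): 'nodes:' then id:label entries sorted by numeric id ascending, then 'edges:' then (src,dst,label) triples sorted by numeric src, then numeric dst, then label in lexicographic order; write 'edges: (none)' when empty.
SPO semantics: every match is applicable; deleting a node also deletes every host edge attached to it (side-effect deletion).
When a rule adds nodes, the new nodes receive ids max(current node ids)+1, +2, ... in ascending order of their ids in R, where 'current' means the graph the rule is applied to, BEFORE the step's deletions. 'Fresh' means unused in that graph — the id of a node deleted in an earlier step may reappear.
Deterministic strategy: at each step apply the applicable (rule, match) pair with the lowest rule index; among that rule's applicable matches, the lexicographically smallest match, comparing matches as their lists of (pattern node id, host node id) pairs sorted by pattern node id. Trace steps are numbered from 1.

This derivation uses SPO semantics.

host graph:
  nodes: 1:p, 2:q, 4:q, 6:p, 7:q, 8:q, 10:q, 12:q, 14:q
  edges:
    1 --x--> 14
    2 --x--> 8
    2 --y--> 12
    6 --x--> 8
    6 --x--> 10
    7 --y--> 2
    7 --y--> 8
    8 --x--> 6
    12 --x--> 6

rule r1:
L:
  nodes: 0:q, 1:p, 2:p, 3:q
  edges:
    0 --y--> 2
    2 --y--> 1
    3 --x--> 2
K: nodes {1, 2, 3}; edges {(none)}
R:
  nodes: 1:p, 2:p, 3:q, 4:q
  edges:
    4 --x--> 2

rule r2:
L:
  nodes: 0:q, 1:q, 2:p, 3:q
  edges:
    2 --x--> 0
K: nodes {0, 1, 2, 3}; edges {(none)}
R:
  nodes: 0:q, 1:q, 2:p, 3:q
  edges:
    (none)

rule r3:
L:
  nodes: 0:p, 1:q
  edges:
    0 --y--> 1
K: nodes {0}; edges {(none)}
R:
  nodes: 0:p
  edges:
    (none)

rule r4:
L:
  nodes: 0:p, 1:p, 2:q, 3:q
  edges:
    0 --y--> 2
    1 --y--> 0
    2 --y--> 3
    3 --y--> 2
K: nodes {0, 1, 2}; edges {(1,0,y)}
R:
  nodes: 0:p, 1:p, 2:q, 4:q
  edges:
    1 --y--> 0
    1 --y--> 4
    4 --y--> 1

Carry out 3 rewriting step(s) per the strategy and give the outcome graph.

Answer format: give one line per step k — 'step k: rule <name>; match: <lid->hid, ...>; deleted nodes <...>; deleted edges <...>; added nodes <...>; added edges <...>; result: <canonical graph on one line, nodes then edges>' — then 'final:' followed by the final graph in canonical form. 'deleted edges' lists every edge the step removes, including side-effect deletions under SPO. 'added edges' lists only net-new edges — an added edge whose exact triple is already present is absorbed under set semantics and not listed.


step 1: rule r2; match: 0->8, 1->2, 2->6, 3->4; deleted nodes (none); deleted edges (6,8,x); added nodes (none); added edges (none); result: nodes: 1:p, 2:q, 4:q, 6:p, 7:q, 8:q, 10:q, 12:q, 14:q edges: (1,14,x); (2,8,x); (2,12,y); (6,10,x); (7,2,y); (7,8,y); (8,6,x); (12,6,x)
step 2: rule r2; match: 0->10, 1->2, 2->6, 3->4; deleted nodes (none); deleted edges (6,10,x); added nodes (none); added edges (none); result: nodes: 1:p, 2:q, 4:q, 6:p, 7:q, 8:q, 10:q, 12:q, 14:q edges: (1,14,x); (2,8,x); (2,12,y); (7,2,y); (7,8,y); (8,6,x); (12,6,x)
step 3: rule r2; match: 0->14, 1->2, 2->1, 3->4; deleted nodes (none); deleted edges (1,14,x); added nodes (none); added edges (none); result: nodes: 1:p, 2:q, 4:q, 6:p, 7:q, 8:q, 10:q, 12:q, 14:q edges: (2,8,x); (2,12,y); (7,2,y); (7,8,y); (8,6,x); (12,6,x)
final:
nodes: 1:p, 2:q, 4:q, 6:p, 7:q, 8:q, 10:q, 12:q, 14:q
edges: (2,8,x); (2,12,y); (7,2,y); (7,8,y); (8,6,x); (12,6,x)


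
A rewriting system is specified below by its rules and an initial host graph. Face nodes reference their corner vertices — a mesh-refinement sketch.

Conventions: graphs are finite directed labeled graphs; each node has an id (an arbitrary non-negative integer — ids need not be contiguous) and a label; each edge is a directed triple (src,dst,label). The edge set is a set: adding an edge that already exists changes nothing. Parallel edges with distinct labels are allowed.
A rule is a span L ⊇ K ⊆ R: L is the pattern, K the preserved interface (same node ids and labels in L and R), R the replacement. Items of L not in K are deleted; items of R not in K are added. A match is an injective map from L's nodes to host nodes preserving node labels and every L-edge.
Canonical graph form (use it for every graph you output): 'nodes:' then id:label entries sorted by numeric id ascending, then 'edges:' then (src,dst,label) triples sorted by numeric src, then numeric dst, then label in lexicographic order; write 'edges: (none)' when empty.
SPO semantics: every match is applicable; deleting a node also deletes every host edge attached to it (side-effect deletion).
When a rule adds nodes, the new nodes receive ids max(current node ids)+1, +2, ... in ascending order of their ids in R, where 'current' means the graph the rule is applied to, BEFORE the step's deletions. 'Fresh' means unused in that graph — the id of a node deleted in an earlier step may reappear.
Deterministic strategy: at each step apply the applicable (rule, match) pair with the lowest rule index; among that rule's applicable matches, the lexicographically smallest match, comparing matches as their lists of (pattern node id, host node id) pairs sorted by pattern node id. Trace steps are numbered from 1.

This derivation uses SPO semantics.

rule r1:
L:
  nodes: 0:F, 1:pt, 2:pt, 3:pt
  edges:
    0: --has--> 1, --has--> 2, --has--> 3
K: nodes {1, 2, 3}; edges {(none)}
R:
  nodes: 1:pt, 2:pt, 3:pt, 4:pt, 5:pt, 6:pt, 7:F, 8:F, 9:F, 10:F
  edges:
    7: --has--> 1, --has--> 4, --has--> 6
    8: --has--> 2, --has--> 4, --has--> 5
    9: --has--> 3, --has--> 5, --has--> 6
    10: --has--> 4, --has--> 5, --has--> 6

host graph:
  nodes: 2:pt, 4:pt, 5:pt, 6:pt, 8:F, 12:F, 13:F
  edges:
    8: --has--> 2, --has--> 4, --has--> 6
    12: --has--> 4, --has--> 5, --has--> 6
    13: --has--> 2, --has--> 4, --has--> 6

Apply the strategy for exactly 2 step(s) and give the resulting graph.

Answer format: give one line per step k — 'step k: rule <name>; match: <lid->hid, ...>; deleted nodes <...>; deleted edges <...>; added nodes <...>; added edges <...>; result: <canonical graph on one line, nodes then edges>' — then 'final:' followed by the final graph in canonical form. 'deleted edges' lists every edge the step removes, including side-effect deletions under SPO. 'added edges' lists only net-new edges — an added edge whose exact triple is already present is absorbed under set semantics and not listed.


step 1: rule r1; match: 0->8, 1->2, 2->4, 3->6; deleted nodes 8; deleted edges (8,2,has); (8,4,has); (8,6,has); added nodes 14, 15, 16, 17, 18, 19, 20; added edges (17,2,has); (17,14,has); (17,16,has); (18,4,has); (18,14,has); (18,15,has); (19,6,has); (19,15,has); (19,16,has); (20,14,has); (20,15,has); (20,16,has); result: nodes: 2:pt, 4:pt, 5:pt, 6:pt, 12:F, 13:F, 14:pt, 15:pt, 16:pt, 17:F, 18:F, 19:F, 20:F edges: (12,4,has); (12,5,has); (12,6,has); (13,2,has); (13,4,has); (13,6,has); (17,2,has); (17,14,has); (17,16,has); (18,4,has); (18,14,has); (18,15,has); (19,6,has); (19,15,has); (19,16,has); (20,14,has); (20,15,has); (20,16,has)
step 2: rule r1; match: 0->12, 1->4, 2->5, 3->6; deleted nodes 12; deleted edges (12,4,has); (12,5,has); (12,6,has); added nodes 21, 22, 23, 24, 25, 26, 27; added edges (24,4,has); (24,21,has); (24,23,has); (25,5,has); (25,21,has); (25,22,has); (26,6,has); (26,22,has); (26,23,has); (27,21,has); (27,22,has); (27,23,has); result: nodes: 2:pt, 4:pt, 5:pt, 6:pt, 13:F, 14:pt, 15:pt, 16:pt, 17:F, 18:F, 19:F, 20:F, 21:pt, 22:pt, 23:pt, 24:F, 25:F, 26:F, 27:F edges: (13,2,has); (13,4,has); (13,6,has); (17,2,has); (17,14,has); (17,16,has); (18,4,has); (18,14,has); (18,15,has); (19,6,has); (19,15,has); (19,16,has); (20,14,has); (20,15,has); (20,16,has); (24,4,has); (24,21,has); (24,23,has); (25,5,has); (25,21,has); (25,22,has); (26,6,has); (26,22,has); (26,23,has); (27,21,has); (27,22,has); (27,23,has)
final:
nodes: 2:pt, 4:pt, 5:pt, 6:pt, 13:F, 14:pt, 15:pt, 16:pt, 17:F, 18:F, 19:F, 20:F, 21:pt, 22:pt, 23:pt, 24:F, 25:F, 26:F, 27:F
edges: (13,2,has); (13,4,has); (13,6,has); (17,2,has); (17,14,has); (17,16,has); (18,4,has); (18,14,has); (18,15,has); (19,6,has); (19,15,has); (19,16,has); (20,14,has); (20,15,has); (20,16,has); (24,4,has); (24,21,has); (24,23,has); (25,5,has); (25,21,has); (25,22,has); (26,6,has); (26,22,has); (26,23,has); (27,21,has); (27,22,has); (27,23,has)


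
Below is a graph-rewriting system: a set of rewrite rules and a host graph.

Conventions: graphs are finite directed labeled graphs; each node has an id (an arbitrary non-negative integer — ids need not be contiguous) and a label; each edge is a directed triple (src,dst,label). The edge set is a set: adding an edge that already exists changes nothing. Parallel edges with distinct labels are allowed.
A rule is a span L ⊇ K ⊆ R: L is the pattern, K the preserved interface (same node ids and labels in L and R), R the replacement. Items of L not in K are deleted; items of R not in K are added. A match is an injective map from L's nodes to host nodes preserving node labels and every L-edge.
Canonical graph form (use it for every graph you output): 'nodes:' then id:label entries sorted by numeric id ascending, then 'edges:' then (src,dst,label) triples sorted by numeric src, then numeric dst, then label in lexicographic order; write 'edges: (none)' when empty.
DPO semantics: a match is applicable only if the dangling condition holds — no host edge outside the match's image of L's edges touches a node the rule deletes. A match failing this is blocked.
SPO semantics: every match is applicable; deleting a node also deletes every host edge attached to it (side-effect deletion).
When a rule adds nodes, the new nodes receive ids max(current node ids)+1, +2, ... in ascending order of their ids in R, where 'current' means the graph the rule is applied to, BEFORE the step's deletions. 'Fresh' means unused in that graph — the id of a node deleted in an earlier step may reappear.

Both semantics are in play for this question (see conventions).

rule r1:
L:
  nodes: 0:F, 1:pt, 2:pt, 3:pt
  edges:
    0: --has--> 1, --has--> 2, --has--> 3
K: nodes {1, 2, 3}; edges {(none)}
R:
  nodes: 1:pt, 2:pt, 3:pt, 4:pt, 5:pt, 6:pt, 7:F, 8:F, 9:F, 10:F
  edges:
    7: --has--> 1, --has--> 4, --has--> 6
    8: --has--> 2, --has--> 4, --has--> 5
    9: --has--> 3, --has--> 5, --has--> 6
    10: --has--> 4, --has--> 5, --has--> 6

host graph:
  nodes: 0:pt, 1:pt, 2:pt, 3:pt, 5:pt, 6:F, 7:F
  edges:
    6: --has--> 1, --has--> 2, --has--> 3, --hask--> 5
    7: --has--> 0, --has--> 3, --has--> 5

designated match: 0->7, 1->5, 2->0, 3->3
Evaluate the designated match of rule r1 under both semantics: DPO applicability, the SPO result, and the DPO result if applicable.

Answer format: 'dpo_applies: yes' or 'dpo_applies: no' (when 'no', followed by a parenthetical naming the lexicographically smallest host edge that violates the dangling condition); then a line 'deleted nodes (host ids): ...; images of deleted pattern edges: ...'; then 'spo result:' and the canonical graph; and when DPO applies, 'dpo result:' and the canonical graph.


dpo_applies: yes
deleted nodes (host ids): 7; images of deleted pattern edges: (7,0,has); (7,3,has); (7,5,has)
spo result:
nodes: 0:pt, 1:pt, 2:pt, 3:pt, 5:pt, 6:F, 8:pt, 9:pt, 10:pt, 11:F, 12:F, 13:F, 14:F
edges: (6,1,has); (6,2,has); (6,3,has); (6,5,hask); (11,5,has); (11,8,has); (11,10,has); (12,0,has); (12,8,has); (12,9,has); (13,3,has); (13,9,has); (13,10,has); (14,8,has); (14,9,has); (14,10,has)
dpo result:
nodes: 0:pt, 1:pt, 2:pt, 3:pt, 5:pt, 6:F, 8:pt, 9:pt, 10:pt, 11:F, 12:F, 13:F, 14:F
edges: (6,1,has); (6,2,has); (6,3,has); (6,5,hask); (11,5,has); (11,8,has); (11,10,has); (12,0,has); (12,8,has); (12,9,has); (13,3,has); (13,9,has); (13,10,has); (14,8,has); (14,9,has); (14,10,has)


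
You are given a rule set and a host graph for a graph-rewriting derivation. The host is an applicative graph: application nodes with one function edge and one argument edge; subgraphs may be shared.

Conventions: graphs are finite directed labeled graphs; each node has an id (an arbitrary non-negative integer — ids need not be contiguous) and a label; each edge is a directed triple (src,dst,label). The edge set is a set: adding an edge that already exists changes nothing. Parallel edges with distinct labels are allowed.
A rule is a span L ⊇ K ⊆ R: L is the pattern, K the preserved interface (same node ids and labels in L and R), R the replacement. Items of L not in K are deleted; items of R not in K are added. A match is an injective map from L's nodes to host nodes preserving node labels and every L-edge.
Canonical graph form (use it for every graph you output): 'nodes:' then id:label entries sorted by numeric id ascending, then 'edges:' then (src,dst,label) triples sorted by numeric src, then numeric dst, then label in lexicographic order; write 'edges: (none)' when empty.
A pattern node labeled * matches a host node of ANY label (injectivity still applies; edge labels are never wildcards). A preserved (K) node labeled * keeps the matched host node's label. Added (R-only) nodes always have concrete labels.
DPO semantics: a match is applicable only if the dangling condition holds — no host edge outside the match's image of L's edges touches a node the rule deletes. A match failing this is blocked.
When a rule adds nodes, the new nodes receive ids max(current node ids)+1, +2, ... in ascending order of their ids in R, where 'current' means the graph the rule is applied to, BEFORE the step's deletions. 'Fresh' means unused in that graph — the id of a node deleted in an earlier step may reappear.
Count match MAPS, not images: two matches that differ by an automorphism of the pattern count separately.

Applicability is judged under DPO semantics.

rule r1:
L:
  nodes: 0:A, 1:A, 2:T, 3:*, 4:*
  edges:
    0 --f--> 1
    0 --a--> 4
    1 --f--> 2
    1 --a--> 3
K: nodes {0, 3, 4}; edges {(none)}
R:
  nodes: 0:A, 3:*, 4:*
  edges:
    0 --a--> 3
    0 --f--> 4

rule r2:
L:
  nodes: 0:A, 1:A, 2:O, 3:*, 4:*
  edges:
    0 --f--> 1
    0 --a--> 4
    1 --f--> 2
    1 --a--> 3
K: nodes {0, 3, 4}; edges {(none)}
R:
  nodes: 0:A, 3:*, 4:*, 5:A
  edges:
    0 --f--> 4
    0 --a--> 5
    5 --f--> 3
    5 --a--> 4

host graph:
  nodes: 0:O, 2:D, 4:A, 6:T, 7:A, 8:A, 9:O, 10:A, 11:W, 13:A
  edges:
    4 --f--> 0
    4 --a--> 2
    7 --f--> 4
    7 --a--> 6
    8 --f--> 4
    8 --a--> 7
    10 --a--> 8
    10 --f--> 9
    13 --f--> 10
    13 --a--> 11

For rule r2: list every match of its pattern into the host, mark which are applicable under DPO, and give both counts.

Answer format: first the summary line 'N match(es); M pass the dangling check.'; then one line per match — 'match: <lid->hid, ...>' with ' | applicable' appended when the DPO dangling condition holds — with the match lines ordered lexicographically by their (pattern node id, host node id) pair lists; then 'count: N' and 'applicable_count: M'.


3 match(es); 1 pass the dangling check.
match: 0->7, 1->4, 2->0, 3->2, 4->6
match: 0->8, 1->4, 2->0, 3->2, 4->7
match: 0->13, 1->10, 2->9, 3->8, 4->11 | applicable
count: 3
applicable_count: 1


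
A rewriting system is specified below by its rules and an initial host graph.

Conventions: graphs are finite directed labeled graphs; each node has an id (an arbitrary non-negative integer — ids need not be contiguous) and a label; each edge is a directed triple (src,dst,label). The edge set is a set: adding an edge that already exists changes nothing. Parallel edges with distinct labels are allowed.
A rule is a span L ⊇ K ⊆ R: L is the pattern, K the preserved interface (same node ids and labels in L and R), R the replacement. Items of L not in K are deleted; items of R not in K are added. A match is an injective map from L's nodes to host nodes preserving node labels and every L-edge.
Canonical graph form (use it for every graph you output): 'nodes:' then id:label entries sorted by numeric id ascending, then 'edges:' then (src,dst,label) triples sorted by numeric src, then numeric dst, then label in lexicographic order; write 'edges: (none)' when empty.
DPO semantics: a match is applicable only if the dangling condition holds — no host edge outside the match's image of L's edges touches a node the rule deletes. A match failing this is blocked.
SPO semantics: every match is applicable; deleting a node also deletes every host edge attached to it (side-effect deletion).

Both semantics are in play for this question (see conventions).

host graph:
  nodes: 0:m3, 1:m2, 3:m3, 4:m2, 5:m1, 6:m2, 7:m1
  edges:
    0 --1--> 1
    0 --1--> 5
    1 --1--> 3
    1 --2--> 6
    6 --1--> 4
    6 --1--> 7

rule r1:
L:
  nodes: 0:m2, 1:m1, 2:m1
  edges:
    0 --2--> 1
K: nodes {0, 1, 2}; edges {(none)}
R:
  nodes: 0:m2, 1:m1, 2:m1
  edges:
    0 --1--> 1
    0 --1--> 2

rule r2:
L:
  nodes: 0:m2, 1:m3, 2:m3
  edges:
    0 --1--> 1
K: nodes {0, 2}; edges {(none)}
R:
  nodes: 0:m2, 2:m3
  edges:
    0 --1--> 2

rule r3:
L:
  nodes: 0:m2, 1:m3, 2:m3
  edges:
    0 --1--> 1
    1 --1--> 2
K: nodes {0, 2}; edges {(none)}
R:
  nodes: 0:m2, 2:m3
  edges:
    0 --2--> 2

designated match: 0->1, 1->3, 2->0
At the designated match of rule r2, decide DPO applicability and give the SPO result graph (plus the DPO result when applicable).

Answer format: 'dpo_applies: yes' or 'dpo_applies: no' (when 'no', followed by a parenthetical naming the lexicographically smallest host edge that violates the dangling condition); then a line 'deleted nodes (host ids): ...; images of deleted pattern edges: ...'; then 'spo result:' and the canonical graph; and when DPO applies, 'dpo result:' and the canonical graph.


dpo_applies: yes
deleted nodes (host ids): 3; images of deleted pattern edges: (1,3,1)
spo result:
nodes: 0:m3, 1:m2, 4:m2, 5:m1, 6:m2, 7:m1
edges: (0,1,1); (0,5,1); (1,0,1); (1,6,2); (6,4,1); (6,7,1)
dpo result:
nodes: 0:m3, 1:m2, 4:m2, 5:m1, 6:m2, 7:m1
edges: (0,1,1); (0,5,1); (1,0,1); (1,6,2); (6,4,1); (6,7,1)


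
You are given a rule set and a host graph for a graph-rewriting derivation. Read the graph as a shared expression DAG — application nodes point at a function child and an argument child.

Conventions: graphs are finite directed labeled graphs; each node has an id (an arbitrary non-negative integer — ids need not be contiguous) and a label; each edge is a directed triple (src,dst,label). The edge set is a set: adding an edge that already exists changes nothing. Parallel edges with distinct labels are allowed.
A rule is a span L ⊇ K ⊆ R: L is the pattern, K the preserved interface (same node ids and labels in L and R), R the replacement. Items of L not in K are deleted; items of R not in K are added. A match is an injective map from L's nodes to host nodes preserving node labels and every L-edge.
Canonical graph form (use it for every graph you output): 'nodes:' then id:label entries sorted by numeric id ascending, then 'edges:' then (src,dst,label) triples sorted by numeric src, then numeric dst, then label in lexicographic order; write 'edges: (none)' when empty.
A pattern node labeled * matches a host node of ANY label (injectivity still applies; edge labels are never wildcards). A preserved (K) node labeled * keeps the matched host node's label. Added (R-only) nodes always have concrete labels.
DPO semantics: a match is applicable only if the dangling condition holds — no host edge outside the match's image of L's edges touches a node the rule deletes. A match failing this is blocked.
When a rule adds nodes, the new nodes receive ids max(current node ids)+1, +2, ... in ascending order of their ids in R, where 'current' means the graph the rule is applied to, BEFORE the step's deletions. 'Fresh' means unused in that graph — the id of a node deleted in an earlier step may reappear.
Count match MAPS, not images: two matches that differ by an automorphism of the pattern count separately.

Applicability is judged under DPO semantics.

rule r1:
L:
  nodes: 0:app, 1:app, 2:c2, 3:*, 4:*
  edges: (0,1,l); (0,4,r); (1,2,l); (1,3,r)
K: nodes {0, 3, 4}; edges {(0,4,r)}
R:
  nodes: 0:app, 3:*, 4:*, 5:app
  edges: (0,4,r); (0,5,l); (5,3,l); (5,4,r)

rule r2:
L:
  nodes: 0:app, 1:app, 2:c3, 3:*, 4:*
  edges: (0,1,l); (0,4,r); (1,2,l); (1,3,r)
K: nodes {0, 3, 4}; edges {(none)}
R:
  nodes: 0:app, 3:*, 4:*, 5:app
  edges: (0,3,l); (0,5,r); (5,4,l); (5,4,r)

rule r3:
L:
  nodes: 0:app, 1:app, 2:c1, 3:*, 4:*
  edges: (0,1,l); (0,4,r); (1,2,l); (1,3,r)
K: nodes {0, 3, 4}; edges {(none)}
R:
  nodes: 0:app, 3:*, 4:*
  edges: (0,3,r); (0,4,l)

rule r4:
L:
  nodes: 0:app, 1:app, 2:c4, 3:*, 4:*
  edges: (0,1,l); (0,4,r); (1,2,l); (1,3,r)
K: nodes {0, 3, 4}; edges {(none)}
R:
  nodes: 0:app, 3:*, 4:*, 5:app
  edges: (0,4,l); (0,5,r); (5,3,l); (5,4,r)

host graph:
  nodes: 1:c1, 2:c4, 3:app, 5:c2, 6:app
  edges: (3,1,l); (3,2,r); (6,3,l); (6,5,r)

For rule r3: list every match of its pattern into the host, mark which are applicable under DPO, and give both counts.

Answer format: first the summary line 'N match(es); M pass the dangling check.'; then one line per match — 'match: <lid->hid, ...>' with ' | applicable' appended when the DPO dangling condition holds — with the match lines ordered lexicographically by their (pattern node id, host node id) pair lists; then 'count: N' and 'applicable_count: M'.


1 match(es); 1 pass the dangling check.
match: 0->6, 1->3, 2->1, 3->2, 4->5 | applicable
count: 1
applicable_count: 1


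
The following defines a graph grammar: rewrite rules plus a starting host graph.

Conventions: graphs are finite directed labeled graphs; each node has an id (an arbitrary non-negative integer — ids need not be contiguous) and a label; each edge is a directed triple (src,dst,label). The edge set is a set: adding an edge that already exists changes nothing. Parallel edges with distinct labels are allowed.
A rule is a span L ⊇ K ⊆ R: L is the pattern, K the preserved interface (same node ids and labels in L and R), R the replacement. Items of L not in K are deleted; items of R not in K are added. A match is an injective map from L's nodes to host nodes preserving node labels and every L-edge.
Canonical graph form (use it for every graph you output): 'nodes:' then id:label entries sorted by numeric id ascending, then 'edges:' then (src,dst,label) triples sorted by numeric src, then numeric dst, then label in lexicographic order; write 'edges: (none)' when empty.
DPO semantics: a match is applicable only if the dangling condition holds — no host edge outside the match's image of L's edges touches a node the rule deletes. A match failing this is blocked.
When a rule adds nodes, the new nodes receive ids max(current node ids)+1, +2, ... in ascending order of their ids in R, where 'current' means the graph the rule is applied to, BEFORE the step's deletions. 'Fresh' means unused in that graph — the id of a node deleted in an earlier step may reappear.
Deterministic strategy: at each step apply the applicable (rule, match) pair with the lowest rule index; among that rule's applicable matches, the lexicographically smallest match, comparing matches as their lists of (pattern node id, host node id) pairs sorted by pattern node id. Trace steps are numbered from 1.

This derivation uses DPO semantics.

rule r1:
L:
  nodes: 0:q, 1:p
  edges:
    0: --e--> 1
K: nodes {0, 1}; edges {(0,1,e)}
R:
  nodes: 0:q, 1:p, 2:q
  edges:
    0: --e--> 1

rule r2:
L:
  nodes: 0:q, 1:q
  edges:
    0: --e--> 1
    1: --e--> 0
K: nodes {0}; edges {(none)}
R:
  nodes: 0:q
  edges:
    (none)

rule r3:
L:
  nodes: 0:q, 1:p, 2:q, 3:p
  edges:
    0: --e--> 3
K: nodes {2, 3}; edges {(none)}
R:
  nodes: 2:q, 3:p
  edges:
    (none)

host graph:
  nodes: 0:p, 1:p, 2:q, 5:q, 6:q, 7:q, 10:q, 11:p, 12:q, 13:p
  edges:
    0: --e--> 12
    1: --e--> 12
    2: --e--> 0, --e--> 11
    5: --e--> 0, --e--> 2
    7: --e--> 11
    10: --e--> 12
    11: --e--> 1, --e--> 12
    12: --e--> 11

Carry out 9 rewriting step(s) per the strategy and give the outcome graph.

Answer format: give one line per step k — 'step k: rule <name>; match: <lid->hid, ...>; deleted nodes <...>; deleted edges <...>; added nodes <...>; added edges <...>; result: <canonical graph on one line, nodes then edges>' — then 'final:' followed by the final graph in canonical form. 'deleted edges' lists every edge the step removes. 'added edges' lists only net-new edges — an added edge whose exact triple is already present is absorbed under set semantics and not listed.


step 1: rule r1; match: 0->2, 1->0; deleted nodes (none); deleted edges (none); added nodes 14; added edges (none); result: nodes: 0:p, 1:p, 2:q, 5:q, 6:q, 7:q, 10:q, 11:p, 12:q, 13:p, 14:q edges: (0,12,e); (1,12,e); (2,0,e); (2,11,e); (5,0,e); (5,2,e); (7,11,e); (10,12,e); (11,1,e); (11,12,e); (12,11,e)
step 2: rule r1; match: 0->2, 1->0; deleted nodes (none); deleted edges (none); added nodes 15; added edges (none); result: nodes: 0:p, 1:p, 2:q, 5:q, 6:q, 7:q, 10:q, 11:p, 12:q, 13:p, 14:q, 15:q edges: (0,12,e); (1,12,e); (2,0,e); (2,11,e); (5,0,e); (5,2,e); (7,11,e); (10,12,e); (11,1,e); (11,12,e); (12,11,e)
step 3: rule r1; match: 0->2, 1->0; deleted nodes (none); deleted edges (none); added nodes 16; added edges (none); result: nodes: 0:p, 1:p, 2:q, 5:q, 6:q, 7:q, 10:q, 11:p, 12:q, 13:p, 14:q, 15:q, 16:q edges: (0,12,e); (1,12,e); (2,0,e); (2,11,e); (5,0,e); (5,2,e); (7,11,e); (10,12,e); (11,1,e); (11,12,e); (12,11,e)
step 4: rule r1; match: 0->2, 1->0; deleted nodes (none); deleted edges (none); added nodes 17; added edges (none); result: nodes: 0:p, 1:p, 2:q, 5:q, 6:q, 7:q, 10:q, 11:p, 12:q, 13:p, 14:q, 15:q, 16:q, 17:q edges: (0,12,e); (1,12,e); (2,0,e); (2,11,e); (5,0,e); (5,2,e); (7,11,e); (10,12,e); (11,1,e); (11,12,e); (12,11,e)
step 5: rule r1; match: 0->2, 1->0; deleted nodes (none); deleted edges (none); added nodes 18; added edges (none); result: nodes: 0:p, 1:p, 2:q, 5:q, 6:q, 7:q, 10:q, 11:p, 12:q, 13:p, 14:q, 15:q, 16:q, 17:q, 18:q edges: (0,12,e); (1,12,e); (2,0,e); (2,11,e); (5,0,e); (5,2,e); (7,11,e); (10,12,e); (11,1,e); (11,12,e); (12,11,e)
step 6: rule r1; match: 0->2, 1->0; deleted nodes (none); deleted edges (none); added nodes 19; added edges (none); result: nodes: 0:p, 1:p, 2:q, 5:q, 6:q, 7:q, 10:q, 11:p, 12:q, 13:p, 14:q, 15:q, 16:q, 17:q, 18:q, 19:q edges: (0,12,e); (1,12,e); (2,0,e); (2,11,e); (5,0,e); (5,2,e); (7,11,e); (10,12,e); (11,1,e); (11,12,e); (12,11,e)
step 7: rule r1; match: 0->2, 1->0; deleted nodes (none); deleted edges (none); added nodes 20; added edges (none); result: nodes: 0:p, 1:p, 2:q, 5:q, 6:q, 7:q, 10:q, 11:p, 12:q, 13:p, 14:q, 15:q, 16:q, 17:q, 18:q, 19:q, 20:q edges: (0,12,e); (1,12,e); (2,0,e); (2,11,e); (5,0,e); (5,2,e); (7,11,e); (10,12,e); (11,1,e); (11,12,e); (12,11,e)
step 8: rule r1; match: 0->2, 1->0; deleted nodes (none); deleted edges (none); added nodes 21; added edges (none); result: nodes: 0:p, 1:p, 2:q, 5:q, 6:q, 7:q, 10:q, 11:p, 12:q, 13:p, 14:q, 15:q, 16:q, 17:q, 18:q, 19:q, 20:q, 21:q edges: (0,12,e); (1,12,e); (2,0,e); (2,11,e); (5,0,e); (5,2,e); (7,11,e); (10,12,e); (11,1,e); (11,12,e); (12,11,e)
step 9: rule r1; match: 0->2, 1->0; deleted nodes (none); deleted edges (none); added nodes 22; added edges (none); result: nodes: 0:p, 1:p, 2:q, 5:q, 6:q, 7:q, 10:q, 11:p, 12:q, 13:p, 14:q, 15:q, 16:q, 17:q, 18:q, 19:q, 20:q, 21:q, 22:q edges: (0,12,e); (1,12,e); (2,0,e); (2,11,e); (5,0,e); (5,2,e); (7,11,e); (10,12,e); (11,1,e); (11,12,e); (12,11,e)
final:
nodes: 0:p, 1:p, 2:q, 5:q, 6:q, 7:q, 10:q, 11:p, 12:q, 13:p, 14:q, 15:q, 16:q, 17:q, 18:q, 19:q, 20:q, 21:q, 22:q
edges: (0,12,e); (1,12,e); (2,0,e); (2,11,e); (5,0,e); (5,2,e); (7,11,e); (10,12,e); (11,1,e); (11,12,e); (12,11,e)


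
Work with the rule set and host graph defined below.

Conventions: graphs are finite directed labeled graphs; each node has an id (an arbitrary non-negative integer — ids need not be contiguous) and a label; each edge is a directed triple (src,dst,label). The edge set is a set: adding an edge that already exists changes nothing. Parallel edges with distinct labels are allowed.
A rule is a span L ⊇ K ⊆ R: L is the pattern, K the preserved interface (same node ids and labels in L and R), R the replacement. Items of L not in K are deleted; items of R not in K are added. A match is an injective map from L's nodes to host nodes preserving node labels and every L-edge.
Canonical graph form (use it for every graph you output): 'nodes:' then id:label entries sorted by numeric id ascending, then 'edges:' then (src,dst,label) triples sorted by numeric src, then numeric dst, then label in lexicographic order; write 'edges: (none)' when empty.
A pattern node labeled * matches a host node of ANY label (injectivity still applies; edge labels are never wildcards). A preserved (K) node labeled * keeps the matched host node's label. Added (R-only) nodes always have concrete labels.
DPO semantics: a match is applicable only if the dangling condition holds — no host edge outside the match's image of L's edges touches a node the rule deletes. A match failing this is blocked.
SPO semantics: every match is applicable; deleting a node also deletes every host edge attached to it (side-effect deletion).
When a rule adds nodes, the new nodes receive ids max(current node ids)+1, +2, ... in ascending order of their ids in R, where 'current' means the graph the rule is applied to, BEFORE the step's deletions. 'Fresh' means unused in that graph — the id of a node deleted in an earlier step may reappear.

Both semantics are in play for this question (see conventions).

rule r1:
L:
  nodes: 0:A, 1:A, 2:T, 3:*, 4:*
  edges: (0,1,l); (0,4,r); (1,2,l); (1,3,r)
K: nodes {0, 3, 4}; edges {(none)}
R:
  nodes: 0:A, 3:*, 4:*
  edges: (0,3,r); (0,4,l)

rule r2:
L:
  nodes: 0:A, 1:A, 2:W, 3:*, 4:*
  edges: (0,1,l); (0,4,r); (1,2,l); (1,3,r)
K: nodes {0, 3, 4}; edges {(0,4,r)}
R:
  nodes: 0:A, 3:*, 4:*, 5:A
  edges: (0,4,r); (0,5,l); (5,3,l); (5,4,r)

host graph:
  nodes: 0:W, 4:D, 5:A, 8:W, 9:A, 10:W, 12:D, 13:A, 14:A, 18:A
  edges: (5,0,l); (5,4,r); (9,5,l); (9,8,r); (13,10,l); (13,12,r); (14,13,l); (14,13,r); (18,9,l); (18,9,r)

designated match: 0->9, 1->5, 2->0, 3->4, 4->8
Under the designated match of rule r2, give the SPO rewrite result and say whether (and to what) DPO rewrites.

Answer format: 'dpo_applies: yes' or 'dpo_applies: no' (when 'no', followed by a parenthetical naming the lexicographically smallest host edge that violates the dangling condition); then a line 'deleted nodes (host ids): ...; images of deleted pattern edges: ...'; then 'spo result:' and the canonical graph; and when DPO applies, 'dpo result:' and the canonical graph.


dpo_applies: yes
deleted nodes (host ids): 0, 5; images of deleted pattern edges: (5,0,l); (5,4,r); (9,5,l)
spo result:
nodes: 4:D, 8:W, 9:A, 10:W, 12:D, 13:A, 14:A, 18:A, 19:A
edges: (9,8,r); (9,19,l); (13,10,l); (13,12,r); (14,13,l); (14,13,r); (18,9,l); (18,9,r); (19,4,l); (19,8,r)
dpo result:
nodes: 4:D, 8:W, 9:A, 10:W, 12:D, 13:A, 14:A, 18:A, 19:A
edges: (9,8,r); (9,19,l); (13,10,l); (13,12,r); (14,13,l); (14,13,r); (18,9,l); (18,9,r); (19,4,l); (19,8,r)


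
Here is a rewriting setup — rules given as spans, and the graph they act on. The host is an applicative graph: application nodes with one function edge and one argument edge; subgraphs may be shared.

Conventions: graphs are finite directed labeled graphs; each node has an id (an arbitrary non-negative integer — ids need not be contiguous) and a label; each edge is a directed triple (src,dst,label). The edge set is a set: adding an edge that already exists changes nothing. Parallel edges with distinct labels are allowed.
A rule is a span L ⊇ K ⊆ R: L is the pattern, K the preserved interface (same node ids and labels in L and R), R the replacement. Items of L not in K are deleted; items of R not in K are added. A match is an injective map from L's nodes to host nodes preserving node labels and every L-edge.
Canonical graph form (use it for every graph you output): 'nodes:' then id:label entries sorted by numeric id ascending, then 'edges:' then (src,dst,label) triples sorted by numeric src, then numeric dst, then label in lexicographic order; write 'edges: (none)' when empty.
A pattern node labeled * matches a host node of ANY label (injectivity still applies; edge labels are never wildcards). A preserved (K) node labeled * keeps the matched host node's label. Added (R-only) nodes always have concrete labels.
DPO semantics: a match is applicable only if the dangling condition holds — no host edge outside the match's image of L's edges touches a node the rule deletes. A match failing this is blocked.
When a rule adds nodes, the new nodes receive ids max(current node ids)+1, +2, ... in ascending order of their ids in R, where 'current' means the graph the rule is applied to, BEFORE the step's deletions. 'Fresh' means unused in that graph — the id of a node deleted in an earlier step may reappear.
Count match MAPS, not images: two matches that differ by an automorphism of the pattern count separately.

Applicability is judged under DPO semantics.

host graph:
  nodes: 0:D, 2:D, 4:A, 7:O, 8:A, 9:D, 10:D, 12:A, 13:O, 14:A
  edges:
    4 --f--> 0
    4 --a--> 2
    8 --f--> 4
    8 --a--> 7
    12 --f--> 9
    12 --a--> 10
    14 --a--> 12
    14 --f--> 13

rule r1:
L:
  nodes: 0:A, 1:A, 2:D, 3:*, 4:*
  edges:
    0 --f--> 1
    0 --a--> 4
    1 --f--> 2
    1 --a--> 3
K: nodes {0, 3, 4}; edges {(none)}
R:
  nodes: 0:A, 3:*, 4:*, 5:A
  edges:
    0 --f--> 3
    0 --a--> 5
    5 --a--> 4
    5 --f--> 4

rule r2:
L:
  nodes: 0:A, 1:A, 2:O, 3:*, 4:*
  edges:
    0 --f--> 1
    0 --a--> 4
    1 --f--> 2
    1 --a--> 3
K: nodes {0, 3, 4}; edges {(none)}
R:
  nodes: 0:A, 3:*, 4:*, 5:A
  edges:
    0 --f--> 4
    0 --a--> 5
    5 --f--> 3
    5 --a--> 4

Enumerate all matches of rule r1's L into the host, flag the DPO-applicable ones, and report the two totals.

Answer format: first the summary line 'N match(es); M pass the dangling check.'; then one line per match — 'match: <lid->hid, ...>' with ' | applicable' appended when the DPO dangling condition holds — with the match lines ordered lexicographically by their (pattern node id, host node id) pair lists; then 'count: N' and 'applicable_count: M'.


1 match(es); 1 pass the dangling check.
match: 0->8, 1->4, 2->0, 3->2, 4->7 | applicable
count: 1
applicable_count: 1


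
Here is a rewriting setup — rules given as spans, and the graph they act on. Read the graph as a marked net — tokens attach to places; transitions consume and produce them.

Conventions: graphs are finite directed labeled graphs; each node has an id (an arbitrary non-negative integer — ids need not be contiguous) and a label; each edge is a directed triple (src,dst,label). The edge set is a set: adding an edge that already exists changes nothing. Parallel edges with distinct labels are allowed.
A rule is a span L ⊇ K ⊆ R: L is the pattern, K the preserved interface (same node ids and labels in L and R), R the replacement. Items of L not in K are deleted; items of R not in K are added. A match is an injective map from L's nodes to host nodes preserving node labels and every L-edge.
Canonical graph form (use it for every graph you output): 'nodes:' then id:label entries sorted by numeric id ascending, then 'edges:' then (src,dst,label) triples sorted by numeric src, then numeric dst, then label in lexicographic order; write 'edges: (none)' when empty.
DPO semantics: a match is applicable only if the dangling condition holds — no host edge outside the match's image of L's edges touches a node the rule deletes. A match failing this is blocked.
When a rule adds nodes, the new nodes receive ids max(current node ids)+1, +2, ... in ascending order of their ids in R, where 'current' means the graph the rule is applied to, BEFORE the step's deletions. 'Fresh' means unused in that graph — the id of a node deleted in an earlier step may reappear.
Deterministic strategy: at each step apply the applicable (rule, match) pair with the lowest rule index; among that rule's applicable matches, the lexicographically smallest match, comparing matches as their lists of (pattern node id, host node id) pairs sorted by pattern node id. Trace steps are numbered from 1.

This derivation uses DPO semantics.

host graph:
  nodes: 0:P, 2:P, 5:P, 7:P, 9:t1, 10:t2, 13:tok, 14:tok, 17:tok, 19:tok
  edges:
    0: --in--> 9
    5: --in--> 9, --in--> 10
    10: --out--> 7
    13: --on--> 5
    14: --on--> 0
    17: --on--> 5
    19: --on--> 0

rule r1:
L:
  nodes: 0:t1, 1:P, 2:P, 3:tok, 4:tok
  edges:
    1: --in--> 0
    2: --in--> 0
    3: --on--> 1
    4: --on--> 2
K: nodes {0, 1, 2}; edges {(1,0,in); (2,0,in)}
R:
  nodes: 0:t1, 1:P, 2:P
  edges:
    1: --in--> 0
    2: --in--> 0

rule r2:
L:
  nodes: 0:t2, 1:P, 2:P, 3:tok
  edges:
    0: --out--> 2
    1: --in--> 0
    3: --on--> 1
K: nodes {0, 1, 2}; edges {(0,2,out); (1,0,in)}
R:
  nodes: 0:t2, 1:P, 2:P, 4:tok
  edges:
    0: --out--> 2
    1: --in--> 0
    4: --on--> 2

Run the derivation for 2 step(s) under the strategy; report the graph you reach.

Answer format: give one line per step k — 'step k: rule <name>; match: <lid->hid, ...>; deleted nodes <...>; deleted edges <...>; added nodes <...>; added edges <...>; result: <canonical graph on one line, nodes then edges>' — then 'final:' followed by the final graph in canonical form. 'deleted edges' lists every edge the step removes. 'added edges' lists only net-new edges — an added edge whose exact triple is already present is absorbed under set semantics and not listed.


step 1: rule r1; match: 0->9, 1->0, 2->5, 3->14, 4->13; deleted nodes 13, 14; deleted edges (13,5,on); (14,0,on); added nodes (none); added edges (none); result: nodes: 0:P, 2:P, 5:P, 7:P, 9:t1, 10:t2, 17:tok, 19:tok edges: (0,9,in); (5,9,in); (5,10,in); (10,7,out); (17,5,on); (19,0,on)
step 2: rule r1; match: 0->9, 1->0, 2->5, 3->19, 4->17; deleted nodes 17, 19; deleted edges (17,5,on); (19,0,on); added nodes (none); added edges (none); result: nodes: 0:P, 2:P, 5:P, 7:P, 9:t1, 10:t2 edges: (0,9,in); (5,9,in); (5,10,in); (10,7,out)
final:
nodes: 0:P, 2:P, 5:P, 7:P, 9:t1, 10:t2
edges: (0,9,in); (5,9,in); (5,10,in); (10,7,out)


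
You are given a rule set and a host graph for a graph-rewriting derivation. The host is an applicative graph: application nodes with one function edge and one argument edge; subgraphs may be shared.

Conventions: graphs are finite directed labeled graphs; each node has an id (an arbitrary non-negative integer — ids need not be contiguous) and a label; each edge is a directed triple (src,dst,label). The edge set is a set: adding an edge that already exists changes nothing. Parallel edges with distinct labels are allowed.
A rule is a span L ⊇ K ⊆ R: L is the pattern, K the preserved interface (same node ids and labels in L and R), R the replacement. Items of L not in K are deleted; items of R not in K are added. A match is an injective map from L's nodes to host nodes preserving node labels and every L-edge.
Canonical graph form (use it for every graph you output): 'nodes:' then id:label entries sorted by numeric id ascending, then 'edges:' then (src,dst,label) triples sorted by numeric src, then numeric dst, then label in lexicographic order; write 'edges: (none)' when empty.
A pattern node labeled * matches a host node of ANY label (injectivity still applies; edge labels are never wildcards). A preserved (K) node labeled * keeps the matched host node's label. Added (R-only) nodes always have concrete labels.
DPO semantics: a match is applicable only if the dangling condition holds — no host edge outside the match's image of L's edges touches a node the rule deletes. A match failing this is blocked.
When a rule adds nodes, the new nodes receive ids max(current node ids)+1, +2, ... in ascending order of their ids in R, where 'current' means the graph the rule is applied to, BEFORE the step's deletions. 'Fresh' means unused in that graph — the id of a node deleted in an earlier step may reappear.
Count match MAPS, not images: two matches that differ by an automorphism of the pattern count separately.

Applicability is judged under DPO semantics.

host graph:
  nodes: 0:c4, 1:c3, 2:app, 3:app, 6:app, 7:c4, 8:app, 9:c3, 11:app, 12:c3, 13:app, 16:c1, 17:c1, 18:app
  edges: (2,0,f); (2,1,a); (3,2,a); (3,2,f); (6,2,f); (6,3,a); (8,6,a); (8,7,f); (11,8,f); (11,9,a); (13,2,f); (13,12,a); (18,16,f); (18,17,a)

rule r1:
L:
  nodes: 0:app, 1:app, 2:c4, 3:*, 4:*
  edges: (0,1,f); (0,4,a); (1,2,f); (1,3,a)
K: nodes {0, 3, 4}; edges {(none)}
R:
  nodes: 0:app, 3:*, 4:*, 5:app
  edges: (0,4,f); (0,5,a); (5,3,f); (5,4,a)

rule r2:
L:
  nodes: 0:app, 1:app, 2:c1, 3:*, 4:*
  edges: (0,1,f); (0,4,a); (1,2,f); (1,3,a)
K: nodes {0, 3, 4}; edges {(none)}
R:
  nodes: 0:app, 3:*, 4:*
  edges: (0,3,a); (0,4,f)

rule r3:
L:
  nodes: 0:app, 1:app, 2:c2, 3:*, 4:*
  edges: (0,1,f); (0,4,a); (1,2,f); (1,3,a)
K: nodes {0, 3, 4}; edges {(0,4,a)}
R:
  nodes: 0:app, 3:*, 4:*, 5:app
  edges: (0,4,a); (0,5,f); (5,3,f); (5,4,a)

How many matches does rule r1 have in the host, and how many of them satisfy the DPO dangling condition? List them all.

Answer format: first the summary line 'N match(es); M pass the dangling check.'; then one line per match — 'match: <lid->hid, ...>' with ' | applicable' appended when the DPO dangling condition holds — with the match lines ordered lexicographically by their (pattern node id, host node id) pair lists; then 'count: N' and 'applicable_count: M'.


3 match(es); 1 pass the dangling check.
match: 0->6, 1->2, 2->0, 3->1, 4->3
match: 0->11, 1->8, 2->7, 3->6, 4->9 | applicable
match: 0->13, 1->2, 2->0, 3->1, 4->12
count: 3
applicable_count: 1
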